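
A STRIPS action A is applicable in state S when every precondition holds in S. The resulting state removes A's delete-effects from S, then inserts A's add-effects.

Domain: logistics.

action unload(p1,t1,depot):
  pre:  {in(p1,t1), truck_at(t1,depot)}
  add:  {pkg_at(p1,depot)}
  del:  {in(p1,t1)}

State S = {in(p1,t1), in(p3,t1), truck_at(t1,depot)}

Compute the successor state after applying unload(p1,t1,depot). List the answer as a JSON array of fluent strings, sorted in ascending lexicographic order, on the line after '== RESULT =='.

Compute (S \ del) ∪ add:
  pre ⊆ S: {in(p1,t1), truck_at(t1,depot)} ⊆ S  — applicable
  S \ del = {in(p3,t1), truck_at(t1,depot)}
  ∪ add   = {in(p3,t1), pkg_at(p1,depot), truck_at(t1,depot)}

== RESULT ==
["in(p3,t1)", "pkg_at(p1,depot)", "truck_at(t1,depot)"]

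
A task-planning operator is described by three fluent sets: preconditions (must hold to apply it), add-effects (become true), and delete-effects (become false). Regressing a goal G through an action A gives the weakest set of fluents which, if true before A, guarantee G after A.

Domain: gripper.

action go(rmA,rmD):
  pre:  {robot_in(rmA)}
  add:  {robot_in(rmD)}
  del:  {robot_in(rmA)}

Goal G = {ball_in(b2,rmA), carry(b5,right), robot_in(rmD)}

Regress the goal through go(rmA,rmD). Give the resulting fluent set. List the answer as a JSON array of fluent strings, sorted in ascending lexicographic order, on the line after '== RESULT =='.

Compute (G \ add) ∪ pre:
  G ∩ del = {}  (empty — regression defined)
  G \ add = {ball_in(b2,rmA), carry(b5,right), robot_in(rmD)} \ {robot_in(rmD)} = {ball_in(b2,rmA), carry(b5,right)}
  ∪ pre   = {ball_in(b2,rmA), carry(b5,right)} ∪ {robot_in(rmA)}
          = {ball_in(b2,rmA), carry(b5,right), robot_in(rmA)}

== RESULT ==
["ball_in(b2,rmA)", "carry(b5,right)", "robot_in(rmA)"]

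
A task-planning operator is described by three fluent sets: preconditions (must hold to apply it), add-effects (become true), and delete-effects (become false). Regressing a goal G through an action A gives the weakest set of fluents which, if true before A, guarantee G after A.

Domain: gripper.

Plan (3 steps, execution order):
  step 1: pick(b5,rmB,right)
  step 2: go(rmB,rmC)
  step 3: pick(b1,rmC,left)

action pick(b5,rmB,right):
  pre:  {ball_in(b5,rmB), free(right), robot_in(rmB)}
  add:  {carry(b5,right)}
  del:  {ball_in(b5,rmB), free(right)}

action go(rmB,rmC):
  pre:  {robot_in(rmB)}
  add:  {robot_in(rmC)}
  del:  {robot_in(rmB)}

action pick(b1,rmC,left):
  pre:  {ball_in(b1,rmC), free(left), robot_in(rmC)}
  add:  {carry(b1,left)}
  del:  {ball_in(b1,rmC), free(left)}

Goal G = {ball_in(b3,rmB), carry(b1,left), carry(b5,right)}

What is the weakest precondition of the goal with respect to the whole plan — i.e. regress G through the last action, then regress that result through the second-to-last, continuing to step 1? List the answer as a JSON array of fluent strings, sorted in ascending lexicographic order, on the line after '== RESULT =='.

Work backward from the goal:
  through step 3 (pick(b1,rmC,left)): drop {carry(b1,left)}, keep {ball_in(b3,rmB), carry(b5,right)}, require {ball_in(b1,rmC), free(left), robot_in(rmC)}
    → {ball_in(b1,rmC), ball_in(b3,rmB), carry(b5,right), free(left), robot_in(rmC)}
  through step 2 (go(rmB,rmC)): drop {robot_in(rmC)}, keep {ball_in(b1,rmC), ball_in(b3,rmB), carry(b5,right), free(left)}, require {robot_in(rmB)}
    → {ball_in(b1,rmC), ball_in(b3,rmB), carry(b5,right), free(left), robot_in(rmB)}
  through step 1 (pick(b5,rmB,right)): drop {carry(b5,right)}, keep {ball_in(b1,rmC), ball_in(b3,rmB), free(left), robot_in(rmB)}, require {ball_in(b5,rmB), free(right), robot_in(rmB)}
    → {ball_in(b1,rmC), ball_in(b3,rmB), ball_in(b5,rmB), free(left), free(right), robot_in(rmB)}

== RESULT ==
["ball_in(b1,rmC)", "ball_in(b3,rmB)", "ball_in(b5,rmB)", "free(left)", "free(right)", "robot_in(rmB)"]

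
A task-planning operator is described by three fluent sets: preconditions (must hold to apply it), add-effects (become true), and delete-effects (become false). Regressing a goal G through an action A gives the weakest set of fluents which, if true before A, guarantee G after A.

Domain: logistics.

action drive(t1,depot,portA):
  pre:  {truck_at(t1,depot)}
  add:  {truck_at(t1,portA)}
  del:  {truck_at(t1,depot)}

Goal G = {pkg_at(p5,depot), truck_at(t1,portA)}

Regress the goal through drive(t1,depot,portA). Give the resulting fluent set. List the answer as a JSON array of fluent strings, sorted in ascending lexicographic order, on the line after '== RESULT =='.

Regress:
  G ∩ del = {}  (empty — regression defined)
  G \ add = {pkg_at(p5,depot), truck_at(t1,portA)} \ {truck_at(t1,portA)} = {pkg_at(p5,depot)}
  ∪ pre   = {pkg_at(p5,depot)} ∪ {truck_at(t1,depot)}
          = {pkg_at(p5,depot), truck_at(t1,depot)}

== RESULT ==
["pkg_at(p5,depot)", "truck_at(t1,depot)"]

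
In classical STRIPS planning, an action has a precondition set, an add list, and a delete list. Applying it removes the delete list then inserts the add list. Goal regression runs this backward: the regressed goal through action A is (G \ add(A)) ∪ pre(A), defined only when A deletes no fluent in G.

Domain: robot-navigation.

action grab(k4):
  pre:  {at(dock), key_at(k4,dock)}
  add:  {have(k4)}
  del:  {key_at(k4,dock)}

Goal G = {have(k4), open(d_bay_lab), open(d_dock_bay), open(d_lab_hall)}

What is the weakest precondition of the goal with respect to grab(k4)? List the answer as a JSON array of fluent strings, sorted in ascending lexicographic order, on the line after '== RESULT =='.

Regress:
  G ∩ del = {}  (empty — regression defined)
  G \ add = {have(k4), open(d_bay_lab), open(d_dock_bay), open(d_lab_hall)} \ {have(k4)} = {open(d_bay_lab), open(d_dock_bay), open(d_lab_hall)}
  ∪ pre   = {open(d_bay_lab), open(d_dock_bay), open(d_lab_hall)} ∪ {at(dock), key_at(k4,dock)}
          = {at(dock), key_at(k4,dock), open(d_bay_lab), open(d_dock_bay), open(d_lab_hall)}

== RESULT ==
["at(dock)", "key_at(k4,dock)", "open(d_bay_lab)", "open(d_dock_bay)", "open(d_lab_hall)"]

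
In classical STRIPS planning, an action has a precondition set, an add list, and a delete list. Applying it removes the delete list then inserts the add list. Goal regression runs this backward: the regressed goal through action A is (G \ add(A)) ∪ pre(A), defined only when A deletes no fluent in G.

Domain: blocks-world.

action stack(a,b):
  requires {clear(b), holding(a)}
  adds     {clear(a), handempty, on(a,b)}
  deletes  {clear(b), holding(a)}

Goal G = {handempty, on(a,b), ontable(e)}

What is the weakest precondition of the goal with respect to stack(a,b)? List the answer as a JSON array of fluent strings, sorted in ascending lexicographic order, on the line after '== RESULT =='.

Compute (G \ add) ∪ pre:
  G ∩ del = {}  (empty — regression defined)
  G \ add = {handempty, on(a,b), ontable(e)} \ {clear(a), handempty, on(a,b)} = {ontable(e)}
  ∪ pre   = {ontable(e)} ∪ {clear(b), holding(a)}
          = {clear(b), holding(a), ontable(e)}

== RESULT ==
["clear(b)", "holding(a)", "ontable(e)"]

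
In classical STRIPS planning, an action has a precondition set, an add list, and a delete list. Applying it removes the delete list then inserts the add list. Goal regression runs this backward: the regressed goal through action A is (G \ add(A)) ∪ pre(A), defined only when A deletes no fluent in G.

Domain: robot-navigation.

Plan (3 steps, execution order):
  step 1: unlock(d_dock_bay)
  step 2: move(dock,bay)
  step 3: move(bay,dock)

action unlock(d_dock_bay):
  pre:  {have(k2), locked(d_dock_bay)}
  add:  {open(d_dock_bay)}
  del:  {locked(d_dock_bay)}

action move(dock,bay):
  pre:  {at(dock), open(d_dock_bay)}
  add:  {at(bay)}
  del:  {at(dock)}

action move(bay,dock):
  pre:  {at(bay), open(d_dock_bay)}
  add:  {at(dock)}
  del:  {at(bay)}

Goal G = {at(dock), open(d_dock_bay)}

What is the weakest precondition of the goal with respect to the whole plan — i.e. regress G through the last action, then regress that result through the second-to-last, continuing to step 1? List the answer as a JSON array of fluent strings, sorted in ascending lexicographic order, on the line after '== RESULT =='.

Regress step by step:
  through step 3 (move(bay,dock)): drop {at(dock)}, keep {open(d_dock_bay)}, require {at(bay), open(d_dock_bay)}
    → {at(bay), open(d_dock_bay)}
  through step 2 (move(dock,bay)): drop {at(bay)}, keep {open(d_dock_bay)}, require {at(dock), open(d_dock_bay)}
    → {at(dock), open(d_dock_bay)}
  through step 1 (unlock(d_dock_bay)): drop {open(d_dock_bay)}, keep {at(dock)}, require {have(k2), locked(d_dock_bay)}
    → {at(dock), have(k2), locked(d_dock_bay)}

== RESULT ==
["at(dock)", "have(k2)", "locked(d_dock_bay)"]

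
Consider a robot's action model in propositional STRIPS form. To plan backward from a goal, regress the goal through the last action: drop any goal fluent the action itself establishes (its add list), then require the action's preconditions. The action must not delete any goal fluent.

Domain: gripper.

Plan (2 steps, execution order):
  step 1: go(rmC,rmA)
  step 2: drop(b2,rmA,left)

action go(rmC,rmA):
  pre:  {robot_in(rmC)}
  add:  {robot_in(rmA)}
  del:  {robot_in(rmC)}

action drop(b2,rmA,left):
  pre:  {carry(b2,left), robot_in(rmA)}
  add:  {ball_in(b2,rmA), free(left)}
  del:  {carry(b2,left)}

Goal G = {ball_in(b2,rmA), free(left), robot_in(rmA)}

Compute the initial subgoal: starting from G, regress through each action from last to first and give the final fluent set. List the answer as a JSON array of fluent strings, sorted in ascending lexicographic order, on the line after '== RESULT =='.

Work backward from the goal:
  through step 2 (drop(b2,rmA,left)): drop {ball_in(b2,rmA), free(left)}, keep {robot_in(rmA)}, require {carry(b2,left), robot_in(rmA)}
    → {carry(b2,left), robot_in(rmA)}
  through step 1 (go(rmC,rmA)): drop {robot_in(rmA)}, keep {carry(b2,left)}, require {robot_in(rmC)}
    → {carry(b2,left), robot_in(rmC)}

== RESULT ==
["carry(b2,left)", "robot_in(rmC)"]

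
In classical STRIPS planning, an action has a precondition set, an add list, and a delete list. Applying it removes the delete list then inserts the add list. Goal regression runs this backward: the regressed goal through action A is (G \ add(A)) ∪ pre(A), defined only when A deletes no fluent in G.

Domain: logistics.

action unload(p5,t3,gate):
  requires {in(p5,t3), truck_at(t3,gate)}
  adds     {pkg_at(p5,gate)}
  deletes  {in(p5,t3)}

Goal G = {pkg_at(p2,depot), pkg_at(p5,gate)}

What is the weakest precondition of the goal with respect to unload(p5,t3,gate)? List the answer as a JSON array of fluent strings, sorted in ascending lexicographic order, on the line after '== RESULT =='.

Compute (G \ add) ∪ pre:
  G ∩ del = {}  (empty — regression defined)
  G \ add = {pkg_at(p2,depot), pkg_at(p5,gate)} \ {pkg_at(p5,gate)} = {pkg_at(p2,depot)}
  ∪ pre   = {pkg_at(p2,depot)} ∪ {in(p5,t3), truck_at(t3,gate)}
          = {in(p5,t3), pkg_at(p2,depot), truck_at(t3,gate)}

== RESULT ==
["in(p5,t3)", "pkg_at(p2,depot)", "truck_at(t3,gate)"]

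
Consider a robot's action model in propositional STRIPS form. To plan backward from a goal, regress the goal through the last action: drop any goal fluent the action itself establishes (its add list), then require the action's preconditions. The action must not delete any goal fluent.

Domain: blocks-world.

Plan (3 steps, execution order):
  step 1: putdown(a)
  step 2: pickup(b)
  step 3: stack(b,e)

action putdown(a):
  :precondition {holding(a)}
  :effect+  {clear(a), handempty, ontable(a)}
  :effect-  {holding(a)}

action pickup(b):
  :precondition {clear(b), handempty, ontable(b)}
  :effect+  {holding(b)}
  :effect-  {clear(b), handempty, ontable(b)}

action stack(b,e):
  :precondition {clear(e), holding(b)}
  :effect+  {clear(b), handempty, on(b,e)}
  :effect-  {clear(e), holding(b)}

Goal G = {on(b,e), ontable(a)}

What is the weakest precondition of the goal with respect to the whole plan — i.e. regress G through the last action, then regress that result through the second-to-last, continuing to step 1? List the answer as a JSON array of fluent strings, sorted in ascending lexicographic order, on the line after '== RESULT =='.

Work backward from the goal:
  through step 3 (stack(b,e)): drop {on(b,e)}, keep {ontable(a)}, require {clear(e), holding(b)}
    → {clear(e), holding(b), ontable(a)}
  through step 2 (pickup(b)): drop {holding(b)}, keep {clear(e), ontable(a)}, require {clear(b), handempty, ontable(b)}
    → {clear(b), clear(e), handempty, ontable(a), ontable(b)}
  through step 1 (putdown(a)): drop {handempty, ontable(a)}, keep {clear(b), clear(e), ontable(b)}, require {holding(a)}
    → {clear(b), clear(e), holding(a), ontable(b)}

== RESULT ==
["clear(b)", "clear(e)", "holding(a)", "ontable(b)"]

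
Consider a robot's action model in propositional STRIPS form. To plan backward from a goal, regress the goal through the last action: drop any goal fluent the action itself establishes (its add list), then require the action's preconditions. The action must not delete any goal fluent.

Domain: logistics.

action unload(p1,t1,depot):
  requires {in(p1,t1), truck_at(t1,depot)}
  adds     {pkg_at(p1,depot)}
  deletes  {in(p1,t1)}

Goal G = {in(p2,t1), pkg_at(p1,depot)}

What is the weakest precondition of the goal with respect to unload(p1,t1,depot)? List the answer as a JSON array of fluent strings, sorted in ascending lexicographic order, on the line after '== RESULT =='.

Regress:
  G ∩ del = {}  (empty — regression defined)
  G \ add = {in(p2,t1), pkg_at(p1,depot)} \ {pkg_at(p1,depot)} = {in(p2,t1)}
  ∪ pre   = {in(p2,t1)} ∪ {in(p1,t1), truck_at(t1,depot)}
          = {in(p1,t1), in(p2,t1), truck_at(t1,depot)}

== RESULT ==
["in(p1,t1)", "in(p2,t1)", "truck_at(t1,depot)"]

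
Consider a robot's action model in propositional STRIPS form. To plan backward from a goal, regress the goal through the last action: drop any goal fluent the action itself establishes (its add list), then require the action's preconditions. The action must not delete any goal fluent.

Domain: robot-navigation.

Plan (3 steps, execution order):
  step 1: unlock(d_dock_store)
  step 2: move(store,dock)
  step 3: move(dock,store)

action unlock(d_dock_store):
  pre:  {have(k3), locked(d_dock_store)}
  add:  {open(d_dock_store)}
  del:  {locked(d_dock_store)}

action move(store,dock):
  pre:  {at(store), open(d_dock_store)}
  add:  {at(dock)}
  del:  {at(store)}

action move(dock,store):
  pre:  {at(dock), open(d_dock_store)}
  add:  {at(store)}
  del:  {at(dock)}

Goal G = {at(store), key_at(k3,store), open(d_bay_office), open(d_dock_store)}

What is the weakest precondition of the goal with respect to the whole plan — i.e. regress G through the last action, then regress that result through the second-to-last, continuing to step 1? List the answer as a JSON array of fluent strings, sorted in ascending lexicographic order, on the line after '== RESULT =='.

Regress step by step:
  through step 3 (move(dock,store)): drop {at(store)}, keep {key_at(k3,store), open(d_bay_office), open(d_dock_store)}, require {at(dock), open(d_dock_store)}
    → {at(dock), key_at(k3,store), open(d_bay_office), open(d_dock_store)}
  through step 2 (move(store,dock)): drop {at(dock)}, keep {key_at(k3,store), open(d_bay_office), open(d_dock_store)}, require {at(store), open(d_dock_store)}
    → {at(store), key_at(k3,store), open(d_bay_office), open(d_dock_store)}
  through step 1 (unlock(d_dock_store)): drop {open(d_dock_store)}, keep {at(store), key_at(k3,store), open(d_bay_office)}, require {have(k3), locked(d_dock_store)}
    → {at(store), have(k3), key_at(k3,store), locked(d_dock_store), open(d_bay_office)}

== RESULT ==
["at(store)", "have(k3)", "key_at(k3,store)", "locked(d_dock_store)", "open(d_bay_office)"]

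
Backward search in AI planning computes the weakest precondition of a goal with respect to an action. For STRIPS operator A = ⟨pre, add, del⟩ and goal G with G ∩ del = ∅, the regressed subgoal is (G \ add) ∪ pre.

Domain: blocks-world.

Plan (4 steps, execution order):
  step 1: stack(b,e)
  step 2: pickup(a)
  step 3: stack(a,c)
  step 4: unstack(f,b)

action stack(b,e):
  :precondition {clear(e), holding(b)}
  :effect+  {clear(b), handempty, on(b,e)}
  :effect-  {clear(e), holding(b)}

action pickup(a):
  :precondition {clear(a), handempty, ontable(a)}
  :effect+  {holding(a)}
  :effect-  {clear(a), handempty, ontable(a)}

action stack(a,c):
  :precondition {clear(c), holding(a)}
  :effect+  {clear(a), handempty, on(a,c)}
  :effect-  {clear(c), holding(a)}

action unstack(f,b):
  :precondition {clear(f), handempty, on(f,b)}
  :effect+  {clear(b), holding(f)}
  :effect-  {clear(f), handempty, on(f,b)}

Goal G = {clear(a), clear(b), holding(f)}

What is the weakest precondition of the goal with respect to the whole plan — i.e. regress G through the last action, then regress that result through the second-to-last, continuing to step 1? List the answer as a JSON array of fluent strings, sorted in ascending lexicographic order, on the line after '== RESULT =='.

Work backward from the goal:
  through step 4 (unstack(f,b)): drop {clear(b), holding(f)}, keep {clear(a)}, require {clear(f), handempty, on(f,b)}
    → {clear(a), clear(f), handempty, on(f,b)}
  through step 3 (stack(a,c)): drop {clear(a), handempty}, keep {clear(f), on(f,b)}, require {clear(c), holding(a)}
    → {clear(c), clear(f), holding(a), on(f,b)}
  through step 2 (pickup(a)): drop {holding(a)}, keep {clear(c), clear(f), on(f,b)}, require {clear(a), handempty, ontable(a)}
    → {clear(a), clear(c), clear(f), handempty, on(f,b), ontable(a)}
  through step 1 (stack(b,e)): drop {handempty}, keep {clear(a), clear(c), clear(f), on(f,b), ontable(a)}, require {clear(e), holding(b)}
    → {clear(a), clear(c), clear(e), clear(f), holding(b), on(f,b), ontable(a)}

== RESULT ==
["clear(a)", "clear(c)", "clear(e)", "clear(f)", "holding(b)", "on(f,b)", "ontable(a)"]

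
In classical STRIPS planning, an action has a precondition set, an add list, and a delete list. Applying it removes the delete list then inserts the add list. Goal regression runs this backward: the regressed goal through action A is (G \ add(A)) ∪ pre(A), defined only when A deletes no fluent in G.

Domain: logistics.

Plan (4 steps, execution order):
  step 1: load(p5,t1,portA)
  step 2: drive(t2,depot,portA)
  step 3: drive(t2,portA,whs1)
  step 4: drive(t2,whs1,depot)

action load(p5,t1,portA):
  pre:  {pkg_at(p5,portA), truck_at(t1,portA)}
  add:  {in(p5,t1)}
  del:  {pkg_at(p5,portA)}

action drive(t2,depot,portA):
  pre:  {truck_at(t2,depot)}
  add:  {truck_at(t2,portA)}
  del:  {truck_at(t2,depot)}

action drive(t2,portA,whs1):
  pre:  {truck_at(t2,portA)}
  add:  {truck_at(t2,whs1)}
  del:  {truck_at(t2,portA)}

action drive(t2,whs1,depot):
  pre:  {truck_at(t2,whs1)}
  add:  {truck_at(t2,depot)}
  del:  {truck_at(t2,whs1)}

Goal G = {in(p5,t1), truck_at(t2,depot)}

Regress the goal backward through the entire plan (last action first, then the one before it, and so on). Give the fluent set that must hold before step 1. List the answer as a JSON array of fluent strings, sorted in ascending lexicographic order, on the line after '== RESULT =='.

Work backward from the goal:
  through step 4 (drive(t2,whs1,depot)): drop {truck_at(t2,depot)}, keep {in(p5,t1)}, require {truck_at(t2,whs1)}
    → {in(p5,t1), truck_at(t2,whs1)}
  through step 3 (drive(t2,portA,whs1)): drop {truck_at(t2,whs1)}, keep {in(p5,t1)}, require {truck_at(t2,portA)}
    → {in(p5,t1), truck_at(t2,portA)}
  through step 2 (drive(t2,depot,portA)): drop {truck_at(t2,portA)}, keep {in(p5,t1)}, require {truck_at(t2,depot)}
    → {in(p5,t1), truck_at(t2,depot)}
  through step 1 (load(p5,t1,portA)): drop {in(p5,t1)}, keep {truck_at(t2,depot)}, require {pkg_at(p5,portA), truck_at(t1,portA)}
    → {pkg_at(p5,portA), truck_at(t1,portA), truck_at(t2,depot)}

== RESULT ==
["pkg_at(p5,portA)", "truck_at(t1,portA)", "truck_at(t2,depot)"]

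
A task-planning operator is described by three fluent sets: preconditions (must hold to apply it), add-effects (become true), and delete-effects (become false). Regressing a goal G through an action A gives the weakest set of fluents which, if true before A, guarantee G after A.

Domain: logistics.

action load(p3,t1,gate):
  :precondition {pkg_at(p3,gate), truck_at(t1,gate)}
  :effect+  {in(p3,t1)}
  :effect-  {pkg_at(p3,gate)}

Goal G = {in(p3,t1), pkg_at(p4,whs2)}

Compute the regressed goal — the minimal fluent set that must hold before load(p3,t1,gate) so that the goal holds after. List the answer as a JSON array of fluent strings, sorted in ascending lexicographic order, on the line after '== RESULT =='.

Regress:
  G ∩ del = {}  (empty — regression defined)
  G \ add = {in(p3,t1), pkg_at(p4,whs2)} \ {in(p3,t1)} = {pkg_at(p4,whs2)}
  ∪ pre   = {pkg_at(p4,whs2)} ∪ {pkg_at(p3,gate), truck_at(t1,gate)}
          = {pkg_at(p3,gate), pkg_at(p4,whs2), truck_at(t1,gate)}

== RESULT ==
["pkg_at(p3,gate)", "pkg_at(p4,whs2)", "truck_at(t1,gate)"]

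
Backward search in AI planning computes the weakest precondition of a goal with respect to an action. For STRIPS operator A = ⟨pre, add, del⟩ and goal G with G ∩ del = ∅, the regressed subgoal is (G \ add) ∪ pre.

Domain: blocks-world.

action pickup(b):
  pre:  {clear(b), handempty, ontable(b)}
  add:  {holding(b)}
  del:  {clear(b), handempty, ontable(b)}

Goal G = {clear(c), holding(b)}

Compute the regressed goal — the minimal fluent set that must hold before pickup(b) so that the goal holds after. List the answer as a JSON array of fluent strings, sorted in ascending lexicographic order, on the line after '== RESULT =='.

Regress:
  G ∩ del = {}  (empty — regression defined)
  G \ add = {clear(c), holding(b)} \ {holding(b)} = {clear(c)}
  ∪ pre   = {clear(c)} ∪ {clear(b), handempty, ontable(b)}
          = {clear(b), clear(c), handempty, ontable(b)}

== RESULT ==
["clear(b)", "clear(c)", "handempty", "ontable(b)"]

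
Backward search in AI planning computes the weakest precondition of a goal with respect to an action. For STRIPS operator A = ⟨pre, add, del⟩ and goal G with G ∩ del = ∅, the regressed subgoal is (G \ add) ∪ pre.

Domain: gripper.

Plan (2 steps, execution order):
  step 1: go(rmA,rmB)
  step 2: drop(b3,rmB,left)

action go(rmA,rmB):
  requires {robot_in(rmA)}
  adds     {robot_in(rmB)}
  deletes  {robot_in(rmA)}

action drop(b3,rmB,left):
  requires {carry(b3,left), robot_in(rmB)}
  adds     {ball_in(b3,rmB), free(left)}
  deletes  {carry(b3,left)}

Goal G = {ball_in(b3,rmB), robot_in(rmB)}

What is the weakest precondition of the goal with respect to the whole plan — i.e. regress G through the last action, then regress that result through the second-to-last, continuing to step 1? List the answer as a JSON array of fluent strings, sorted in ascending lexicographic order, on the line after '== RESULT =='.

Regress step by step:
  through step 2 (drop(b3,rmB,left)): drop {ball_in(b3,rmB)}, keep {robot_in(rmB)}, require {carry(b3,left), robot_in(rmB)}
    → {carry(b3,left), robot_in(rmB)}
  through step 1 (go(rmA,rmB)): drop {robot_in(rmB)}, keep {carry(b3,left)}, require {robot_in(rmA)}
    → {carry(b3,left), robot_in(rmA)}

== RESULT ==
["carry(b3,left)", "robot_in(rmA)"]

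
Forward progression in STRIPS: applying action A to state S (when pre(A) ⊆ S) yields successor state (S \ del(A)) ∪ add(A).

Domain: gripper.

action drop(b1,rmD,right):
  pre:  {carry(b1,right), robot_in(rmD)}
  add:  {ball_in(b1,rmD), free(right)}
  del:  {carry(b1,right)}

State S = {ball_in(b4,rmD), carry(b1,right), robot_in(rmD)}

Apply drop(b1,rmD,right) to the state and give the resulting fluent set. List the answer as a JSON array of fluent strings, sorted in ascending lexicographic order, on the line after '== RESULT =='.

Compute (S \ del) ∪ add:
  pre ⊆ S: {carry(b1,right), robot_in(rmD)} ⊆ S  — applicable
  S \ del = {ball_in(b4,rmD), robot_in(rmD)}
  ∪ add   = {ball_in(b1,rmD), ball_in(b4,rmD), free(right), robot_in(rmD)}

== RESULT ==
["ball_in(b1,rmD)", "ball_in(b4,rmD)", "free(right)", "robot_in(rmD)"]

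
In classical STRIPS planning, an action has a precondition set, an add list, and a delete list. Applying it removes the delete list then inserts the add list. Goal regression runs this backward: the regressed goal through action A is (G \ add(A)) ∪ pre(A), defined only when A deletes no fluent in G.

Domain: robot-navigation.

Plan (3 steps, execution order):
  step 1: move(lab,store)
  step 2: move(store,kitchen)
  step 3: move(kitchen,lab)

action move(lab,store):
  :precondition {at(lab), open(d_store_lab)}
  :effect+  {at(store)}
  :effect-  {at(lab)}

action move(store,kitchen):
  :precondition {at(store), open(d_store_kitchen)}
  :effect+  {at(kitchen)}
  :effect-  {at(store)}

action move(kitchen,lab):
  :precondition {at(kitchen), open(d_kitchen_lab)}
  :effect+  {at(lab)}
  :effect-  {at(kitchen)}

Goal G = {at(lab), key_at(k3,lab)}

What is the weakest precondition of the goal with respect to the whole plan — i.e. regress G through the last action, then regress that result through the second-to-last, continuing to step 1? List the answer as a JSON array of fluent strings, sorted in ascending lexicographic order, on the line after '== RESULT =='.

Regress step by step:
  through step 3 (move(kitchen,lab)): drop {at(lab)}, keep {key_at(k3,lab)}, require {at(kitchen), open(d_kitchen_lab)}
    → {at(kitchen), key_at(k3,lab), open(d_kitchen_lab)}
  through step 2 (move(store,kitchen)): drop {at(kitchen)}, keep {key_at(k3,lab), open(d_kitchen_lab)}, require {at(store), open(d_store_kitchen)}
    → {at(store), key_at(k3,lab), open(d_kitchen_lab), open(d_store_kitchen)}
  through step 1 (move(lab,store)): drop {at(store)}, keep {key_at(k3,lab), open(d_kitchen_lab), open(d_store_kitchen)}, require {at(lab), open(d_store_lab)}
    → {at(lab), key_at(k3,lab), open(d_kitchen_lab), open(d_store_kitchen), open(d_store_lab)}

== RESULT ==
["at(lab)", "key_at(k3,lab)", "open(d_kitchen_lab)", "open(d_store_kitchen)", "open(d_store_lab)"]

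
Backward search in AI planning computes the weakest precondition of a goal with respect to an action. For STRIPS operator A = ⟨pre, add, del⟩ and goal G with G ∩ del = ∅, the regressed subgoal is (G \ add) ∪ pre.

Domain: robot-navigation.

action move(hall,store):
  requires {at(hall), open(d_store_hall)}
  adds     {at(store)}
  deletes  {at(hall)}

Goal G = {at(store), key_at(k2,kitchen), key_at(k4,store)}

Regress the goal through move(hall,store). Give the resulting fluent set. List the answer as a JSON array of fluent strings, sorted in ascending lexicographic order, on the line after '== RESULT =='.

Regress:
  G ∩ del = {}  (empty — regression defined)
  G \ add = {at(store), key_at(k2,kitchen), key_at(k4,store)} \ {at(store)} = {key_at(k2,kitchen), key_at(k4,store)}
  ∪ pre   = {key_at(k2,kitchen), key_at(k4,store)} ∪ {at(hall), open(d_store_hall)}
          = {at(hall), key_at(k2,kitchen), key_at(k4,store), open(d_store_hall)}

== RESULT ==
["at(hall)", "key_at(k2,kitchen)", "key_at(k4,store)", "open(d_store_hall)"]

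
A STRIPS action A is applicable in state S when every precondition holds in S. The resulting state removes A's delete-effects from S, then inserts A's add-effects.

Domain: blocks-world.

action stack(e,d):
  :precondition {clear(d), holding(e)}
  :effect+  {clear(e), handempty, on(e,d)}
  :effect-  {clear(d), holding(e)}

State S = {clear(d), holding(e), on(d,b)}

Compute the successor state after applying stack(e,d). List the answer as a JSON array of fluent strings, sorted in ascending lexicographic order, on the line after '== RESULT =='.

Progress:
  pre ⊆ S: {clear(d), holding(e)} ⊆ S  — applicable
  S \ del = {on(d,b)}
  ∪ add   = {clear(e), handempty, on(d,b), on(e,d)}

== RESULT ==
["clear(e)", "handempty", "on(d,b)", "on(e,d)"]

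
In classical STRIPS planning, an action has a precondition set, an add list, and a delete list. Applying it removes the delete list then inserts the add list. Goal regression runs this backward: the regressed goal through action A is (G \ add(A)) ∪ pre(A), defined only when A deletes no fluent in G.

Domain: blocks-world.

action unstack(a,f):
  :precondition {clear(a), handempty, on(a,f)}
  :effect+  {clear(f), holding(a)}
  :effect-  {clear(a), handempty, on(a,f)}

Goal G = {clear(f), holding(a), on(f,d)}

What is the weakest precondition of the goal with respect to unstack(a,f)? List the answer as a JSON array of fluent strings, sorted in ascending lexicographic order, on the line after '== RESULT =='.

Regress:
  G ∩ del = {}  (empty — regression defined)
  G \ add = {clear(f), holding(a), on(f,d)} \ {clear(f), holding(a)} = {on(f,d)}
  ∪ pre   = {on(f,d)} ∪ {clear(a), handempty, on(a,f)}
          = {clear(a), handempty, on(a,f), on(f,d)}

== RESULT ==
["clear(a)", "handempty", "on(a,f)", "on(f,d)"]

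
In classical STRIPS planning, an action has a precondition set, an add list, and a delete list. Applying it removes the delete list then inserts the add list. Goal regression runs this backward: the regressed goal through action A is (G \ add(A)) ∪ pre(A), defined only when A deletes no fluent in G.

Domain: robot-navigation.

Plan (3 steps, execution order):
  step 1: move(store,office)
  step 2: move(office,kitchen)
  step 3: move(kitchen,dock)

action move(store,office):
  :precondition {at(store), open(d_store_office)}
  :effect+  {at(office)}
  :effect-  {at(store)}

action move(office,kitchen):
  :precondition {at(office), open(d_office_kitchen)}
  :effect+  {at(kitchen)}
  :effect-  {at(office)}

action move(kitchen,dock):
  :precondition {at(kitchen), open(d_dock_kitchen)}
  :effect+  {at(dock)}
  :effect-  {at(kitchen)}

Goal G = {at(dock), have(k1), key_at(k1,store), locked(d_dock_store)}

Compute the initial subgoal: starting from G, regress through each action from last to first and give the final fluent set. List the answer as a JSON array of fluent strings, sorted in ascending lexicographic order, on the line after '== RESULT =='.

Work backward from the goal:
  through step 3 (move(kitchen,dock)): drop {at(dock)}, keep {have(k1), key_at(k1,store), locked(d_dock_store)}, require {at(kitchen), open(d_dock_kitchen)}
    → {at(kitchen), have(k1), key_at(k1,store), locked(d_dock_store), open(d_dock_kitchen)}
  through step 2 (move(office,kitchen)): drop {at(kitchen)}, keep {have(k1), key_at(k1,store), locked(d_dock_store), open(d_dock_kitchen)}, require {at(office), open(d_office_kitchen)}
    → {at(office), have(k1), key_at(k1,store), locked(d_dock_store), open(d_dock_kitchen), open(d_office_kitchen)}
  through step 1 (move(store,office)): drop {at(office)}, keep {have(k1), key_at(k1,store), locked(d_dock_store), open(d_dock_kitchen), open(d_office_kitchen)}, require {at(store), open(d_store_office)}
    → {at(store), have(k1), key_at(k1,store), locked(d_dock_store), open(d_dock_kitchen), open(d_office_kitchen), open(d_store_office)}

== RESULT ==
["at(store)", "have(k1)", "key_at(k1,store)", "locked(d_dock_store)", "open(d_dock_kitchen)", "open(d_office_kitchen)", "open(d_store_office)"]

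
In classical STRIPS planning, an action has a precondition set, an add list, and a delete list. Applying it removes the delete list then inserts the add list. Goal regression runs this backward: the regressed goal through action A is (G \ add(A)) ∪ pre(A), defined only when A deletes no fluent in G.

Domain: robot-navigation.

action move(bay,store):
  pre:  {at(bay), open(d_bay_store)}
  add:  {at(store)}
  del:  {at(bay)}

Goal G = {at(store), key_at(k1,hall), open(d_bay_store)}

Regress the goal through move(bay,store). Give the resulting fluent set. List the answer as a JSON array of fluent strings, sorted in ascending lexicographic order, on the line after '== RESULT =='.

Regress:
  G ∩ del = {}  (empty — regression defined)
  G \ add = {at(store), key_at(k1,hall), open(d_bay_store)} \ {at(store)} = {key_at(k1,hall), open(d_bay_store)}
  ∪ pre   = {key_at(k1,hall), open(d_bay_store)} ∪ {at(bay), open(d_bay_store)}
          = {at(bay), key_at(k1,hall), open(d_bay_store)}

== RESULT ==
["at(bay)", "key_at(k1,hall)", "open(d_bay_store)"]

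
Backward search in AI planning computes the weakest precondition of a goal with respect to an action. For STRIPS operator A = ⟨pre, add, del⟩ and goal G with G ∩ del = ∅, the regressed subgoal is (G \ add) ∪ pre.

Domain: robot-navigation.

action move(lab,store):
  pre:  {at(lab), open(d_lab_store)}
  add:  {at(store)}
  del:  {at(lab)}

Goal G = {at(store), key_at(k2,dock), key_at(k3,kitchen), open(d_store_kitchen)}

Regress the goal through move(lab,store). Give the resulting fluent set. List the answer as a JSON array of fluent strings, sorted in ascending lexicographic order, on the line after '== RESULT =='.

Compute (G \ add) ∪ pre:
  G ∩ del = {}  (empty — regression defined)
  G \ add = {at(store), key_at(k2,dock), key_at(k3,kitchen), open(d_store_kitchen)} \ {at(store)} = {key_at(k2,dock), key_at(k3,kitchen), open(d_store_kitchen)}
  ∪ pre   = {key_at(k2,dock), key_at(k3,kitchen), open(d_store_kitchen)} ∪ {at(lab), open(d_lab_store)}
          = {at(lab), key_at(k2,dock), key_at(k3,kitchen), open(d_lab_store), open(d_store_kitchen)}

== RESULT ==
["at(lab)", "key_at(k2,dock)", "key_at(k3,kitchen)", "open(d_lab_store)", "open(d_store_kitchen)"]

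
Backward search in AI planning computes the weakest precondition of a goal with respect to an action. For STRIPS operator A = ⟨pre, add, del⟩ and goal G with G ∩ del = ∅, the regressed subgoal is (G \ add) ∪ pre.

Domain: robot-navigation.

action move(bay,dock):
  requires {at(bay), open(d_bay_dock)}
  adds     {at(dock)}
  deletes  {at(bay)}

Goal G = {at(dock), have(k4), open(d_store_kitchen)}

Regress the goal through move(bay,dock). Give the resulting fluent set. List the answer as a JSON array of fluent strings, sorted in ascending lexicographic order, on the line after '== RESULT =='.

Compute (G \ add) ∪ pre:
  G ∩ del = {}  (empty — regression defined)
  G \ add = {at(dock), have(k4), open(d_store_kitchen)} \ {at(dock)} = {have(k4), open(d_store_kitchen)}
  ∪ pre   = {have(k4), open(d_store_kitchen)} ∪ {at(bay), open(d_bay_dock)}
          = {at(bay), have(k4), open(d_bay_dock), open(d_store_kitchen)}

== RESULT ==
["at(bay)", "have(k4)", "open(d_bay_dock)", "open(d_store_kitchen)"]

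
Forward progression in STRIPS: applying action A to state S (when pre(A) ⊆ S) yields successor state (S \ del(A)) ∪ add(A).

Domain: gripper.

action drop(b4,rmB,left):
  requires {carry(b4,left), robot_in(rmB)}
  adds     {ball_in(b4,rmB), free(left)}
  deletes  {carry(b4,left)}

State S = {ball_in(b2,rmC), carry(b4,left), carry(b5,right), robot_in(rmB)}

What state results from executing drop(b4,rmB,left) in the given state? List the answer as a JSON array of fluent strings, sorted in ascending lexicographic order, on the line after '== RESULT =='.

Compute (S \ del) ∪ add:
  pre ⊆ S: {carry(b4,left), robot_in(rmB)} ⊆ S  — applicable
  S \ del = {ball_in(b2,rmC), carry(b5,right), robot_in(rmB)}
  ∪ add   = {ball_in(b2,rmC), ball_in(b4,rmB), carry(b5,right), free(left), robot_in(rmB)}

== RESULT ==
["ball_in(b2,rmC)", "ball_in(b4,rmB)", "carry(b5,right)", "free(left)", "robot_in(rmB)"]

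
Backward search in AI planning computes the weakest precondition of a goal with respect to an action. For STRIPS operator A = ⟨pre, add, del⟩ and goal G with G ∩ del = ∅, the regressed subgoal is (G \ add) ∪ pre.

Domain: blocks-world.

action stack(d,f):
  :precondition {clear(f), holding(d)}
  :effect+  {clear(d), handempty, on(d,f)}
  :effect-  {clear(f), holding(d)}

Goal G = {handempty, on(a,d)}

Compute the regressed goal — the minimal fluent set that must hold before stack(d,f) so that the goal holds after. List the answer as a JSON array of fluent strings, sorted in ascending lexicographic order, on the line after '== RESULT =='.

Compute (G \ add) ∪ pre:
  G ∩ del = {}  (empty — regression defined)
  G \ add = {handempty, on(a,d)} \ {clear(d), handempty, on(d,f)} = {on(a,d)}
  ∪ pre   = {on(a,d)} ∪ {clear(f), holding(d)}
          = {clear(f), holding(d), on(a,d)}

== RESULT ==
["clear(f)", "holding(d)", "on(a,d)"]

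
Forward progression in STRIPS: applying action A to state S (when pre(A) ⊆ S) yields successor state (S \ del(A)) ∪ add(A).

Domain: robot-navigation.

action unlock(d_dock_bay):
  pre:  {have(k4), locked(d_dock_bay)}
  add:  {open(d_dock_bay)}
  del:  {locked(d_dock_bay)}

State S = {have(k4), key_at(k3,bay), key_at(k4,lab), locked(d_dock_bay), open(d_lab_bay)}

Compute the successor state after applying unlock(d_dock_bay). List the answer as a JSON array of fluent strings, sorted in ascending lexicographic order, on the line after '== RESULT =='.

Progress:
  pre ⊆ S: {have(k4), locked(d_dock_bay)} ⊆ S  — applicable
  S \ del = {have(k4), key_at(k3,bay), key_at(k4,lab), open(d_lab_bay)}
  ∪ add   = {have(k4), key_at(k3,bay), key_at(k4,lab), open(d_dock_bay), open(d_lab_bay)}

== RESULT ==
["have(k4)", "key_at(k3,bay)", "key_at(k4,lab)", "open(d_dock_bay)", "open(d_lab_bay)"]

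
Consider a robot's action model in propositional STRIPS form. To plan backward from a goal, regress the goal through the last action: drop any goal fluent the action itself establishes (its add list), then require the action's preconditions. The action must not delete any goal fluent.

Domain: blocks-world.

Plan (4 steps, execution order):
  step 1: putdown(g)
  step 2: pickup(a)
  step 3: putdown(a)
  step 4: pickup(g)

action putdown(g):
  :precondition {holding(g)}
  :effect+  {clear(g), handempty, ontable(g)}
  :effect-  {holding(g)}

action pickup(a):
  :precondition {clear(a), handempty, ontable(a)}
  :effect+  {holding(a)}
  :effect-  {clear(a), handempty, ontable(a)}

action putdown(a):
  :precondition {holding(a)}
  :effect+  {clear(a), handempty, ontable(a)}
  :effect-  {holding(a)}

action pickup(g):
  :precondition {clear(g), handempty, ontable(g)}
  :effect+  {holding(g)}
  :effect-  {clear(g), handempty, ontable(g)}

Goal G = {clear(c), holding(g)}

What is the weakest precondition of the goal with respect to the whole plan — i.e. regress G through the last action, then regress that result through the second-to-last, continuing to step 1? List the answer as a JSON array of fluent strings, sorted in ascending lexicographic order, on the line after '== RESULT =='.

Work backward from the goal:
  through step 4 (pickup(g)): drop {holding(g)}, keep {clear(c)}, require {clear(g), handempty, ontable(g)}
    → {clear(c), clear(g), handempty, ontable(g)}
  through step 3 (putdown(a)): drop {handempty}, keep {clear(c), clear(g), ontable(g)}, require {holding(a)}
    → {clear(c), clear(g), holding(a), ontable(g)}
  through step 2 (pickup(a)): drop {holding(a)}, keep {clear(c), clear(g), ontable(g)}, require {clear(a), handempty, ontable(a)}
    → {clear(a), clear(c), clear(g), handempty, ontable(a), ontable(g)}
  through step 1 (putdown(g)): drop {clear(g), handempty, ontable(g)}, keep {clear(a), clear(c), ontable(a)}, require {holding(g)}
    → {clear(a), clear(c), holding(g), ontable(a)}

== RESULT ==
["clear(a)", "clear(c)", "holding(g)", "ontable(a)"]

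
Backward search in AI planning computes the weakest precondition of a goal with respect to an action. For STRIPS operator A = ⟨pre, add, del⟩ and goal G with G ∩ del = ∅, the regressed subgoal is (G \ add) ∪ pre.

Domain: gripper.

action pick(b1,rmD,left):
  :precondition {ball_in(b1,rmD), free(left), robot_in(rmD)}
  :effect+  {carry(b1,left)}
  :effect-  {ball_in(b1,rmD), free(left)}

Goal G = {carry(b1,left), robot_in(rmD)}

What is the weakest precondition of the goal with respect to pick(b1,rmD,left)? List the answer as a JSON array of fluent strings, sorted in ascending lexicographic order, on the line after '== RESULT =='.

Regress:
  G ∩ del = {}  (empty — regression defined)
  G \ add = {carry(b1,left), robot_in(rmD)} \ {carry(b1,left)} = {robot_in(rmD)}
  ∪ pre   = {robot_in(rmD)} ∪ {ball_in(b1,rmD), free(left), robot_in(rmD)}
          = {ball_in(b1,rmD), free(left), robot_in(rmD)}

== RESULT ==
["ball_in(b1,rmD)", "free(left)", "robot_in(rmD)"]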